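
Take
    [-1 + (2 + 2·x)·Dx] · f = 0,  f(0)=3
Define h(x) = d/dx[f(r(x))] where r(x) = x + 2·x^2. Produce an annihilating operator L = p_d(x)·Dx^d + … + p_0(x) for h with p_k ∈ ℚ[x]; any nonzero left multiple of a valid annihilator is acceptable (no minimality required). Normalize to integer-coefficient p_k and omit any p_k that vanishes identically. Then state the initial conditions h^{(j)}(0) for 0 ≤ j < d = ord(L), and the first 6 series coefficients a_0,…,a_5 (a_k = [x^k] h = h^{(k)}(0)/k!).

f: a_k = 3, 3/2, -3/8, 3/16, -15/128, 21/256, …
L₀ from L_f via x↦r, Dx↦r'^{-1}Dx.
h₀' ⇒ L via d/dx closure of L₀.
L = 7 + (-2 - 10·x - 12·x^2 - 16·x^3)·Dx  (order 1).
h: a_k = 3/2, 21/4, -63/16, -63/32, 1785/256, -1701/512, …
ICs: h(0) = 3/2.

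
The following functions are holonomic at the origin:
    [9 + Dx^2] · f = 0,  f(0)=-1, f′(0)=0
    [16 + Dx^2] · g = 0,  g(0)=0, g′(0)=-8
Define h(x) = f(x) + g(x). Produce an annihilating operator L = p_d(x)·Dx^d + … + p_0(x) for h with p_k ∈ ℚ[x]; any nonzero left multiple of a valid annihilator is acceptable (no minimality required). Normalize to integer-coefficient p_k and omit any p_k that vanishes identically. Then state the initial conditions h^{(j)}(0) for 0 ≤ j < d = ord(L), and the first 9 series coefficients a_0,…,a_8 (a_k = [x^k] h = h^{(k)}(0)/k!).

f: a_k = -1, 0, 9/2, 0, -27/8, 0, 81/80, 0, -729/4480, …
g: a_k = 0, -8, 0, 64/3, 0, -256/15, 0, 2048/315, 0, …
f+g: L₀ = lclm(L_f,L_g), ord ≤ 2+2.
L = 144 + 25·Dx^2 + Dx^4  (order 4).
h: a_k = -1, -8, 9/2, 64/3, -27/8, -256/15, 81/80, 2048/315, -729/4480, …
ICs: h(0) = -1, h′(0) = -8, h′′(0) = 9, h′′′(0) = 128.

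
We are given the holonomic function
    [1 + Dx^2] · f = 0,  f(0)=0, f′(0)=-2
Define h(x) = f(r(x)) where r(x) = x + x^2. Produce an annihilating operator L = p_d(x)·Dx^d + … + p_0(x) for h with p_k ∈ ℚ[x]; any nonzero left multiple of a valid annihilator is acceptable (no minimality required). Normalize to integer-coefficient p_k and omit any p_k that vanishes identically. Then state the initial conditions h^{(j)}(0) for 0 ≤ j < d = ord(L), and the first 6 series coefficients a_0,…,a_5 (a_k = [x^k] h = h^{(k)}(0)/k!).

f: a_k = 0, -2, 0, 1/3, 0, -1/60, …
Substitute x→r, Dx→(1/r')Dx; clear ⇒ L₀.
L = (1 + 6·x + 12·x^2 + 8·x^3) - 2·Dx + (1 + 2·x)·Dx^2  (order 2).
h: a_k = 0, -2, -2, 1/3, 1, 59/60, …
ICs: h(0) = 0, h′(0) = -2.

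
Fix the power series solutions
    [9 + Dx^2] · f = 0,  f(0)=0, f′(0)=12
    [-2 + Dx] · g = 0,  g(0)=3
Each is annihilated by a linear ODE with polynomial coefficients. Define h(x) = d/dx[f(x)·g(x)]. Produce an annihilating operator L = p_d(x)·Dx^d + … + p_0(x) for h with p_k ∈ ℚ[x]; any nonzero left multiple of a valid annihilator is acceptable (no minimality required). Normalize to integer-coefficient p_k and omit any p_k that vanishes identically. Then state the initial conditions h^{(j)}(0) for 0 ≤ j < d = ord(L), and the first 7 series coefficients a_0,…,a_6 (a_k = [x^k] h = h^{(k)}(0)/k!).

L = 13 - 4·Dx + Dx^2  (order 2).
h: a_k = 36, 144, 54, -240, -597/2, -414/5, 1483/20, …
ICs: h(0) = 36, h′(0) = 144.

f: a_k = 0, 12, 0, -18, 0, 81/10, 0, …
g: a_k = 3, 6, 6, 4, 2, 4/5, 4/15, …
L₀ := L_f ⊗_s L_g (sym. prod.), ord ≤ 2.
h₀' ⇒ L via d/dx closure of L₀.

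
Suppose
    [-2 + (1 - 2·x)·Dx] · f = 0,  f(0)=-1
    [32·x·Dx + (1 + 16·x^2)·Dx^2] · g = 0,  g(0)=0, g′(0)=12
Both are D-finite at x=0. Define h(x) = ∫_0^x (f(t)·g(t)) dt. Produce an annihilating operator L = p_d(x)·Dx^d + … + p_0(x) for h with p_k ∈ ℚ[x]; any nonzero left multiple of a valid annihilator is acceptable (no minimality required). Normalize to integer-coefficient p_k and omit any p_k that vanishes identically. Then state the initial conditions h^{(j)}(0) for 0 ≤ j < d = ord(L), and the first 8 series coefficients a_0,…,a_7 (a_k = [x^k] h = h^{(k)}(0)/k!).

f: a_k = -1, -2, -4, -8, -16, -32, -64, -128, …
g: a_k = 0, 12, 0, -64, 0, 3072/5, 0, -49152/7, …
Product ⇒ symmetric product L₀, ord ≤ 2.
h=∫h₀ ⇒ L = L₀·Dx.
L = 64·x·Dx + (4 - 32·x + 128·x^2)·Dx^2 + (-1 + 2·x - 16·x^2 + 32·x^3)·Dx^3  (order 3).
h: a_k = 0, 0, -6, -8, 4, 32/5, -1376/15, -5504/35, …
ICs: h(0) = 0, h′(0) = 0, h′′(0) = -12.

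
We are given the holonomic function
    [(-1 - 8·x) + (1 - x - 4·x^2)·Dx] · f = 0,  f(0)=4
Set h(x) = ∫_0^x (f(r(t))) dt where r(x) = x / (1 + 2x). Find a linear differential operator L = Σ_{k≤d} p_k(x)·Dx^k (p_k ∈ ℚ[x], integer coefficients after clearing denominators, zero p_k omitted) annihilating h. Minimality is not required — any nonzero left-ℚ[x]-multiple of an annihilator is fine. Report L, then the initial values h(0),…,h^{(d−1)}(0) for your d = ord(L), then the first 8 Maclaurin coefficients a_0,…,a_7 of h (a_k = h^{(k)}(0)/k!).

L = (1 + 10·x)·Dx + (-1 - 5·x - 4·x^2 + 4·x^3)·Dx^2  (order 2).
h: a_k = 0, 4, 2, 4, -7, 108/5, -190/3, 1356/7, …
ICs: h(0) = 0, h′(0) = 4.

f: a_k = 4, 4, 20, 36, 116, 260, 724, 1764, …
h₀=f(r): pull back L_f along r ⇒ L₀.
h=∫h₀ ⇒ L = L₀·Dx.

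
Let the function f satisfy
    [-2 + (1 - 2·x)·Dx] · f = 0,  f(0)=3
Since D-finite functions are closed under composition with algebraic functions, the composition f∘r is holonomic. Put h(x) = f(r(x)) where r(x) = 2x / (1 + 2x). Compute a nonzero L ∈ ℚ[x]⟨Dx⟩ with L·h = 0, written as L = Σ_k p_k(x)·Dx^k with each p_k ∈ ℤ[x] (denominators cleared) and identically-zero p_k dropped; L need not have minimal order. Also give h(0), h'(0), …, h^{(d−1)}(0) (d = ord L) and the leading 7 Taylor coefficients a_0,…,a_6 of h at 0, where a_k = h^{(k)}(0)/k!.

L = 4 + (-1 + 4·x^2)·Dx  (order 1).
h: a_k = 3, 12, 24, 48, 96, 192, 384, …
ICs: h(0) = 3.

f: a_k = 3, 6, 12, 24, 48, 96, 192, …
h₀=f(r): pull back L_f along r ⇒ L₀.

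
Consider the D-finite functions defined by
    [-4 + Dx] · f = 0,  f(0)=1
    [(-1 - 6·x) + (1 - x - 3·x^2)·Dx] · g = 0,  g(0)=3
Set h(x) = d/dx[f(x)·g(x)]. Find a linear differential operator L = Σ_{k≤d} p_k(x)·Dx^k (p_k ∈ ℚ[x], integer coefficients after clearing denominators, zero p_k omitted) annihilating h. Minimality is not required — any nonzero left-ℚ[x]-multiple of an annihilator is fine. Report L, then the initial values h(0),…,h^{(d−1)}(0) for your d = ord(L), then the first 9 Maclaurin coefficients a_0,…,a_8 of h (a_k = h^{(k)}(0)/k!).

L = (32 + 26·x - 98·x^2 - 48·x^3 + 144·x^4) + (-5 + 3·x + 29·x^2 - 6·x^3 - 36·x^4)·Dx  (order 1).
h: a_k = 15, 96, 375, 1204, 3508, 9730, 392303/15, 1445824/21, 18726989/105, …
ICs: h(0) = 15.

f: a_k = 1, 4, 8, 32/3, 32/3, 128/15, 256/45, 1024/315, 512/315, …
g: a_k = 3, 3, 12, 21, 57, 120, 291, 651, 1524, …
h₀=f·g: eliminate ⇒ L₀, order ≤ 1·1.
h=h₀': d/dx-closure on L₀ ⇒ L.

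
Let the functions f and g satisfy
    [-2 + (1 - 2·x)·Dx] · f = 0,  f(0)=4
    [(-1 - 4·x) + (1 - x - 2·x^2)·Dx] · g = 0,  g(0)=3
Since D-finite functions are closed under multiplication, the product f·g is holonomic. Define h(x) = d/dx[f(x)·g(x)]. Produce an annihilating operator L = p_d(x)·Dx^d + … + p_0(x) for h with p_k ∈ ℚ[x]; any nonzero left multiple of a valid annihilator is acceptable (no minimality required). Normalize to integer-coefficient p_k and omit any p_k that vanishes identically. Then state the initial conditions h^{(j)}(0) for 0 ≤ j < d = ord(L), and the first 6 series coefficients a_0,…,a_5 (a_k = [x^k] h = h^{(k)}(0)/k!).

L = (6 + 16·x + 16·x^2) + (-1 - x + 4·x^2 + 4·x^3)·Dx  (order 1).
h: a_k = 36, 216, 828, 2736, 8100, 22536, …
ICs: h(0) = 36.

f: a_k = 4, 8, 16, 32, 64, 128, …
g: a_k = 3, 3, 9, 15, 33, 63, …
Sym-product of L_f,L_g gives L₀ (≤ ord 1).
Differentiate: ansatz ord ≤ ord L₀ ⇒ L.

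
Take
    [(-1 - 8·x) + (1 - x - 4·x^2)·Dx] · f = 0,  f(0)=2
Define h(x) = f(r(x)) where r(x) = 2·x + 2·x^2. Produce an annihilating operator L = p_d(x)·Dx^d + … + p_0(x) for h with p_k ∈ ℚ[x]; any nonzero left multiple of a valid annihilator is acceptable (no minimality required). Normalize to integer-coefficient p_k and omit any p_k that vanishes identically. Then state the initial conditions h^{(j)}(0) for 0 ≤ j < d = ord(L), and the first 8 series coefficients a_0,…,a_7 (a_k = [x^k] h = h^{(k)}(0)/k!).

L = (2 + 36·x + 96·x^2 + 64·x^3) + (-1 + 2·x + 18·x^2 + 32·x^3 + 16·x^4)·Dx  (order 1).
h: a_k = 2, 4, 44, 224, 1400, 8304, 49680, 297216, …
ICs: h(0) = 2.

f: a_k = 2, 2, 10, 18, 58, 130, 362, 882, …
h₀=f(r): pull back L_f along r ⇒ L₀.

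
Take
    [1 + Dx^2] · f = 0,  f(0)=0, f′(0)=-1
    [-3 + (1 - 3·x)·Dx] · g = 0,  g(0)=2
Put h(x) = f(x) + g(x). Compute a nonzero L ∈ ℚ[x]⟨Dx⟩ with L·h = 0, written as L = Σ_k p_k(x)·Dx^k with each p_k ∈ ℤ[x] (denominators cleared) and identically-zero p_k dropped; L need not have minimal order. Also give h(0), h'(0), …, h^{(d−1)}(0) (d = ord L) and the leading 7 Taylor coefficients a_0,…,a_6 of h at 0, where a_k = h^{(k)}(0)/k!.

f: a_k = 0, -1, 0, 1/6, 0, -1/120, 0, …
g: a_k = 2, 6, 18, 54, 162, 486, 1458, …
Weyl lclm of L_f,L_g ⇒ L₀ (ord ≤ 3).
L = (-165 + 18·x - 27·x^2) + (19 - 63·x + 27·x^2 - 27·x^3)·Dx + (-165 + 18·x - 27·x^2)·Dx^2 + (19 - 63·x + 27·x^2 - 27·x^3)·Dx^3  (order 3).
h: a_k = 2, 5, 18, 325/6, 162, 58319/120, 1458, …
ICs: h(0) = 2, h′(0) = 5, h′′(0) = 36.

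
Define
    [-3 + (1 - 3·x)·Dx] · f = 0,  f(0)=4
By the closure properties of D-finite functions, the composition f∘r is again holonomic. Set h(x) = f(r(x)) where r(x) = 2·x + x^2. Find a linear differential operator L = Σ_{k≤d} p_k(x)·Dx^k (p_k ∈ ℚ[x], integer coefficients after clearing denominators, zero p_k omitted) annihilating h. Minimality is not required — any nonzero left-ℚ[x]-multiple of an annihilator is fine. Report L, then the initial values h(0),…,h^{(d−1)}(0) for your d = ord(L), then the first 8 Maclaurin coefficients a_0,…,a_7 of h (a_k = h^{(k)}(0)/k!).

f: a_k = 4, 12, 36, 108, 324, 972, 2916, 8748, …
Change of var in L_f (x↦r) gives L₀.
L = (6 + 6·x) + (-1 + 6·x + 3·x^2)·Dx  (order 1).
h: a_k = 4, 24, 156, 1008, 6516, 42120, 272268, 1759968, …
ICs: h(0) = 4.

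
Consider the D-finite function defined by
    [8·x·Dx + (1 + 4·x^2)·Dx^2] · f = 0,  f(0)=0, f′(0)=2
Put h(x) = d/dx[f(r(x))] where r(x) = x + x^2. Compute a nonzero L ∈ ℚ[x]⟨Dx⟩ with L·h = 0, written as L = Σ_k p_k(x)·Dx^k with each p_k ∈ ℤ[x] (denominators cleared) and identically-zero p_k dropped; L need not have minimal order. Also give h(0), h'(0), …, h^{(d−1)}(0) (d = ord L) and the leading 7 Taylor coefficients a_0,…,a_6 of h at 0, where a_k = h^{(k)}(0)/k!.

L = (-2 + 8·x + 32·x^2 + 48·x^3 + 24·x^4) + (1 + 2·x + 4·x^2 + 16·x^3 + 20·x^4 + 8·x^5)·Dx  (order 1).
h: a_k = 2, 4, -8, -32, -8, 176, 320, …
ICs: h(0) = 2.

f: a_k = 0, 2, 0, -8/3, 0, 32/5, 0, …
L₀ from L_f via x↦r, Dx↦r'^{-1}Dx.
h=h₀': d/dx-closure on L₀ ⇒ L.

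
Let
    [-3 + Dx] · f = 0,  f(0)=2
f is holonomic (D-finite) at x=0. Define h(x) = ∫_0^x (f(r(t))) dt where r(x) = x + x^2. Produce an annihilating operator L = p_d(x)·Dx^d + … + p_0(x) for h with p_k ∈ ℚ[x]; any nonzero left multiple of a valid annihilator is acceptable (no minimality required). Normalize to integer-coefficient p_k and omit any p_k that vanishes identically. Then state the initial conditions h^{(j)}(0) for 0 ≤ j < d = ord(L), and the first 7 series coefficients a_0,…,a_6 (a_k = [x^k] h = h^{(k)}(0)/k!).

L = (-3 - 6·x)·Dx + Dx^2  (order 2).
h: a_k = 0, 2, 3, 5, 27/4, 171/20, 387/40, …
ICs: h(0) = 0, h′(0) = 2.

f: a_k = 2, 6, 9, 9, 27/4, 81/20, 81/40, …
h₀=f(r): pull back L_f along r ⇒ L₀.
∫: right-multiply L₀ by Dx.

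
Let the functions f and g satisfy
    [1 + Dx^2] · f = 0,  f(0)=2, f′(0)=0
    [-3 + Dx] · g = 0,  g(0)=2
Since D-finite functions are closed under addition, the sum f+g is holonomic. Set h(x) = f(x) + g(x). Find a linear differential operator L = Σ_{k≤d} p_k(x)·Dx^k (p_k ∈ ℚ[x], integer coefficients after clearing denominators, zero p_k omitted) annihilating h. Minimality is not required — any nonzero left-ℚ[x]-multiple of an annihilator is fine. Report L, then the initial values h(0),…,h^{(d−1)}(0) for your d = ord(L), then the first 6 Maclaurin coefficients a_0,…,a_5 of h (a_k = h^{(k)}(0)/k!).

L = -3 + Dx - 3·Dx^2 + Dx^3  (order 3).
h: a_k = 4, 6, 8, 9, 41/6, 81/20, …
ICs: h(0) = 4, h′(0) = 6, h′′(0) = 16.

f: a_k = 2, 0, -1, 0, 1/12, 0, …
g: a_k = 2, 6, 9, 9, 27/4, 81/20, …
Sum ⇒ L₀ = lclm(L_f,L_g) in ℚ(x)⟨Dx⟩.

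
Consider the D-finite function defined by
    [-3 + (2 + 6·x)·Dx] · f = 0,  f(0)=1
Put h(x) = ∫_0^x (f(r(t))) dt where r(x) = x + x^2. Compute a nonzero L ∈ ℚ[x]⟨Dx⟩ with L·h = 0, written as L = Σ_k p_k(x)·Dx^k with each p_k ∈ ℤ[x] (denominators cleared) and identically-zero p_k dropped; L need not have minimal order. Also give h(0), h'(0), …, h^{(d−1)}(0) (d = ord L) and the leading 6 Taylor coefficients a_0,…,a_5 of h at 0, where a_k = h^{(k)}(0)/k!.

L = (-3 - 6·x)·Dx + (2 + 6·x + 6·x^2)·Dx^2  (order 2).
h: a_k = 0, 1, 3/4, 1/8, -9/64, 99/640, …
ICs: h(0) = 0, h′(0) = 1.

f: a_k = 1, 3/2, -9/8, 27/16, -405/128, 1701/256, …
Change of var in L_f (x↦r) gives L₀.
h=∫h₀ ⇒ L = L₀·Dx.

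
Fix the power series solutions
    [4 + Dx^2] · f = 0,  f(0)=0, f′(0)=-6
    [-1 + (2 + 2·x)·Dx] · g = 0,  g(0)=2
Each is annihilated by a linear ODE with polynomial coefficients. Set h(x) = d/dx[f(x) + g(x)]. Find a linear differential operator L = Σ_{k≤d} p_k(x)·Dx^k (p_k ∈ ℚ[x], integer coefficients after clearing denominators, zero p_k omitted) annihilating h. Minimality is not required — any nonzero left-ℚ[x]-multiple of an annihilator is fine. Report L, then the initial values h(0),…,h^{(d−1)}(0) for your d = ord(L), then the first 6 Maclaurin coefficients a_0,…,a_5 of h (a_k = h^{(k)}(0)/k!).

L = (-124 - 128·x - 64·x^2) + (-152 - 408·x - 384·x^2 - 128·x^3)·Dx + (-31 - 32·x - 16·x^2)·Dx^2 + (-38 - 102·x - 96·x^2 - 32·x^3)·Dx^3  (order 3).
h: a_k = -5, -1/2, 99/8, -5/16, -477/128, -63/256, …
ICs: h(0) = -5, h′(0) = -1/2, h′′(0) = 99/4.

f: a_k = 0, -6, 0, 4, 0, -4/5, …
g: a_k = 2, 1, -1/4, 1/8, -5/64, 7/128, …
L₀ := lclm(L_f,L_g); ord L₀ ≤ 2+1.
Derive L from L₀ (diff closure).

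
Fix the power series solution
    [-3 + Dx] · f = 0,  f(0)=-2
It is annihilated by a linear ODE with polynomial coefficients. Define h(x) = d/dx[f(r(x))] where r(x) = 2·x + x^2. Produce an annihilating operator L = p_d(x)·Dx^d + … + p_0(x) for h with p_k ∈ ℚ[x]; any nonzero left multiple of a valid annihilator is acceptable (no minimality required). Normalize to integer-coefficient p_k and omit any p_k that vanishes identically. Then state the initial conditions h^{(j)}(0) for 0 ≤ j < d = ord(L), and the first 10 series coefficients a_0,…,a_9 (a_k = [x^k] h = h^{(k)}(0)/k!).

L = (7 + 12·x + 6·x^2) + (-1 - x)·Dx  (order 1).
h: a_k = -12, -84, -324, -900, -1998, -18738/5, -30726/5, -315522/35, -24057/2, -1034613/70, …
ICs: h(0) = -12.

f: a_k = -2, -6, -9, -9, -27/4, -81/20, -81/40, -243/280, -729/2240, -243/2240, …
h₀=f(r): pull back L_f along r ⇒ L₀.
h=h₀': d/dx-closure on L₀ ⇒ L.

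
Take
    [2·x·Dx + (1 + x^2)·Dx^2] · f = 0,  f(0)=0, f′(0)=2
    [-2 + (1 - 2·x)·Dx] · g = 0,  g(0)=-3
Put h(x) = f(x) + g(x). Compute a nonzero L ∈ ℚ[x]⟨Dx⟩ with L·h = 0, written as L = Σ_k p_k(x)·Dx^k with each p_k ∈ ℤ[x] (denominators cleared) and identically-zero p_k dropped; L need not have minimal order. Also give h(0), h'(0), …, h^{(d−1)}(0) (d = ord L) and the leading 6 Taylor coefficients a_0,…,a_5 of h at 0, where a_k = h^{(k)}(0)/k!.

f: a_k = 0, 2, 0, -2/3, 0, 2/5, …
g: a_k = -3, -6, -12, -24, -48, -96, …
h₀=f+g: left-lcm gives L₀, ord ≤ 3.
L = (4 - 32·x - 12·x^2)·Dx + (-13 + 4·x - 25·x^2 - 12·x^3)·Dx^2 + (2 - 3·x - 3·x^3 - 2·x^4)·Dx^3  (order 3).
h: a_k = -3, -4, -12, -74/3, -48, -478/5, …
ICs: h(0) = -3, h′(0) = -4, h′′(0) = -24.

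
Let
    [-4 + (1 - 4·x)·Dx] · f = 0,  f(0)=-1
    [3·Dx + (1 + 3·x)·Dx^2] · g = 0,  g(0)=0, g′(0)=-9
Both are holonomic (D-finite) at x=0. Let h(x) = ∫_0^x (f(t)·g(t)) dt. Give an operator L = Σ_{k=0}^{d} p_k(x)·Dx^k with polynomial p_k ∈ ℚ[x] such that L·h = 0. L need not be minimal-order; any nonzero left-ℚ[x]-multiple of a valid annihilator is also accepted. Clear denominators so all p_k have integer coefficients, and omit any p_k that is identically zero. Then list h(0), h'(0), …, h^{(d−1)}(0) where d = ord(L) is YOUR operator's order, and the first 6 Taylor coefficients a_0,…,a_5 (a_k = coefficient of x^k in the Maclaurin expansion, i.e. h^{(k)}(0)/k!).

L = 12·Dx + (5 + 36·x)·Dx^2 + (-1 + x + 12·x^2)·Dx^3  (order 3).
h: a_k = 0, 0, 9/2, 15/2, 117/4, 1629/20, …
ICs: h(0) = 0, h′(0) = 0, h′′(0) = 9.

f: a_k = -1, -4, -16, -64, -256, -1024, …
g: a_k = 0, -9, 27/2, -27, 243/4, -729/5, …
Sym-product of L_f,L_g gives L₀ (≤ ord 2).
h=∫h₀ ⇒ L = L₀·Dx.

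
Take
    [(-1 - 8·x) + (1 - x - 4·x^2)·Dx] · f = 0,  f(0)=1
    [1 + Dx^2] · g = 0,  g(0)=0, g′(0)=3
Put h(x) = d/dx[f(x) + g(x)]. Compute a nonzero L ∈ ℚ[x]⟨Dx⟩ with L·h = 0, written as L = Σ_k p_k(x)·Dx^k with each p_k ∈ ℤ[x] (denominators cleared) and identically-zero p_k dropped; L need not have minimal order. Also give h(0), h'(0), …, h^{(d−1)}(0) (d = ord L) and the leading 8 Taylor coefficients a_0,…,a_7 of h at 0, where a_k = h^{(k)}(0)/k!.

L = (706 + 4324·x + 19178·x^2 + 15080·x^3 + 30400·x^4 + 1152·x^5 + 1536·x^6) + (-55 - 431·x + 153·x^2 + 1009·x^3 + 3620·x^4 + 5904·x^5 + 448·x^6 + 512·x^7)·Dx + (706 + 4324·x + 19178·x^2 + 15080·x^3 + 30400·x^4 + 1152·x^5 + 1536·x^6)·Dx^2 + (-55 - 431·x + 153·x^2 + 1009·x^3 + 3620·x^4 + 5904·x^5 + 448·x^6 + 512·x^7)·Dx^3  (order 3).
h: a_k = 4, 10, 51/2, 116, 2601/8, 1086, 740879/240, 9320, …
ICs: h(0) = 4, h′(0) = 10, h′′(0) = 51.

f: a_k = 1, 1, 5, 9, 29, 65, 181, 441, …
g: a_k = 0, 3, 0, -1/2, 0, 1/40, 0, -1/1680, …
Sum ⇒ L₀ = lclm(L_f,L_g) in ℚ(x)⟨Dx⟩.
h₀' ⇒ L via d/dx closure of L₀.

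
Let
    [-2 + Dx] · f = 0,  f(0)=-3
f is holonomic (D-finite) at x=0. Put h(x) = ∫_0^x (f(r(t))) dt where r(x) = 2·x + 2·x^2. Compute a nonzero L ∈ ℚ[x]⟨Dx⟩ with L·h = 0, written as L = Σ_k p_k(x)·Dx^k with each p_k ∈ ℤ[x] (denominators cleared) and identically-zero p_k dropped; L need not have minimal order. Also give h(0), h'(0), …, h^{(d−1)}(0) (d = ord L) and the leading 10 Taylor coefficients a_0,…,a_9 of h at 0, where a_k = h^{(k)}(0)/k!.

L = (-4 - 8·x)·Dx + Dx^2  (order 2).
h: a_k = 0, -3, -6, -12, -20, -152/5, -208/5, -5536/105, -6512/105, -480/7, …
ICs: h(0) = 0, h′(0) = -3.

f: a_k = -3, -6, -6, -4, -2, -4/5, -4/15, -8/105, -2/105, -4/945, …
L₀ from L_f via x↦r, Dx↦r'^{-1}Dx.
∫: right-multiply L₀ by Dx.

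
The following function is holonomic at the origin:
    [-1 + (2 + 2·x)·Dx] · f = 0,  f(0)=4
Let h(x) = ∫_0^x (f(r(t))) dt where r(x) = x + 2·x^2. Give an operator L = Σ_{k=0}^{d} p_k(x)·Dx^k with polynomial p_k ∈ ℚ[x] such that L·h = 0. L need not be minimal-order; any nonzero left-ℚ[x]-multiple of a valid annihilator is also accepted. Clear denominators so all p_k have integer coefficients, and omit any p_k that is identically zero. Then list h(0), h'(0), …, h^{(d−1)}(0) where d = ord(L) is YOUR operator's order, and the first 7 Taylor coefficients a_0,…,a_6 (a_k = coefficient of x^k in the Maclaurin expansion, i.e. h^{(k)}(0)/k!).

f: a_k = 4, 2, -1/2, 1/4, -5/32, 7/64, -21/256, …
f∘r: x↦r, Dx↦Dx/r' in L_f ⇒ L₀.
h=∫₀ˣh₀: take L = L₀·Dx.
L = (-1 - 4·x)·Dx + (2 + 2·x + 4·x^2)·Dx^2  (order 2).
h: a_k = 0, 4, 1, 7/6, -7/16, -21/160, 119/384, …
ICs: h(0) = 0, h′(0) = 4.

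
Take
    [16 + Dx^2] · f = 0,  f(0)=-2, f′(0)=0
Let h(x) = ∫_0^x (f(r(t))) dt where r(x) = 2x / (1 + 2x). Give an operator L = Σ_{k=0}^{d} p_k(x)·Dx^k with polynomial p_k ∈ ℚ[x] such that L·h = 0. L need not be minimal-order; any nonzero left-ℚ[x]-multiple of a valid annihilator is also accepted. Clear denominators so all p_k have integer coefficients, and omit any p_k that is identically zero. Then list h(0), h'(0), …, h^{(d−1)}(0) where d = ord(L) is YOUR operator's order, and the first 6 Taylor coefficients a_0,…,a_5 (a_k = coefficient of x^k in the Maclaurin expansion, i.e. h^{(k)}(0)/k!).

L = 64·Dx + (4 + 24·x + 48·x^2 + 32·x^3)·Dx^2 + (1 + 8·x + 24·x^2 + 32·x^3 + 16·x^4)·Dx^3  (order 3).
h: a_k = 0, -2, 0, 64/3, -64, 256/3, …
ICs: h(0) = 0, h′(0) = -2, h′′(0) = 0.

f: a_k = -2, 0, 16, 0, -64/3, 0, …
Substitute x→r, Dx→(1/r')Dx; clear ⇒ L₀.
h=∫₀ˣh₀: take L = L₀·Dx.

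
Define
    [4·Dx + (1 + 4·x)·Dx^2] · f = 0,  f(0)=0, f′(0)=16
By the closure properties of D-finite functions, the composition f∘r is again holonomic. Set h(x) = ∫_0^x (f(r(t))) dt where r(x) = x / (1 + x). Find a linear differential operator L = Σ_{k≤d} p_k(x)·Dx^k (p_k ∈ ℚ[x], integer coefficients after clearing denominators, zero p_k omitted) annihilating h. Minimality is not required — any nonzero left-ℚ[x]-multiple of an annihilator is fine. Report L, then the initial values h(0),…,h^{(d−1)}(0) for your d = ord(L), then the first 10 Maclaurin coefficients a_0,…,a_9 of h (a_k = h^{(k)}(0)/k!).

f: a_k = 0, 16, -32, 256/3, -256, 4096/5, -8192/3, 65536/7, -32768, 1048576/9, …
f∘r: x↦r, Dx↦Dx/r' in L_f ⇒ L₀.
Integrate: L := L₀·Dx.
L = (6 + 10·x)·Dx^2 + (1 + 6·x + 5·x^2)·Dx^3  (order 3).
h: a_k = 0, 0, 8, -16, 124/3, -624/5, 6248/15, -1488, 39062/7, -65104/3, …
ICs: h(0) = 0, h′(0) = 0, h′′(0) = 16.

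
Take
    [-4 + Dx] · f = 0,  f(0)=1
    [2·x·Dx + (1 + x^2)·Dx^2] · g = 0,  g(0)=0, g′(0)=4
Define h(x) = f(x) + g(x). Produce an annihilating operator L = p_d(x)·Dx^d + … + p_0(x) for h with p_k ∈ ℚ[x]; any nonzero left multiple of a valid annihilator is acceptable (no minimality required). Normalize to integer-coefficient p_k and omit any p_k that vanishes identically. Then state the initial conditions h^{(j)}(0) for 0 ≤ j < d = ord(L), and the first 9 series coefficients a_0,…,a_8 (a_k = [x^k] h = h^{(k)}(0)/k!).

f: a_k = 1, 4, 8, 32/3, 32/3, 128/15, 256/45, 1024/315, 512/315, …
g: a_k = 0, 4, 0, -4/3, 0, 4/5, 0, -4/7, 0, …
L₀ := lclm(L_f,L_g); ord L₀ ≤ 1+2.
L = (4 - 16·x - 12·x^2 - 16·x^3)·Dx + (-9 - 13·x^2 - 8·x^4)·Dx^2 + (2 + x + 4·x^2 + x^3 + 2·x^4)·Dx^3  (order 3).
h: a_k = 1, 8, 8, 28/3, 32/3, 28/3, 256/45, 844/315, 512/315, …
ICs: h(0) = 1, h′(0) = 8, h′′(0) = 16.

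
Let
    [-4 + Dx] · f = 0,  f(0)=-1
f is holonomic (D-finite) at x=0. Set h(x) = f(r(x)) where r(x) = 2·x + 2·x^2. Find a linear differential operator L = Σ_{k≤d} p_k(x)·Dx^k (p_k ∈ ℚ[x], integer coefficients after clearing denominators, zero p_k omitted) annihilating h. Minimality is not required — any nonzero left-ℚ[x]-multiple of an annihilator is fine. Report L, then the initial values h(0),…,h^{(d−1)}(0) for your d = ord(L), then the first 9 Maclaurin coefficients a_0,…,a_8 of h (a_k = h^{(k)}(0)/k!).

L = (-8 - 16·x) + Dx  (order 1).
h: a_k = -1, -8, -40, -448/3, -1376/3, -18176/15, -127744/45, -378880/63, -3682816/315, …
ICs: h(0) = -1.

f: a_k = -1, -4, -8, -32/3, -32/3, -128/15, -256/45, -1024/315, -512/315, …
f∘r: x↦r, Dx↦Dx/r' in L_f ⇒ L₀.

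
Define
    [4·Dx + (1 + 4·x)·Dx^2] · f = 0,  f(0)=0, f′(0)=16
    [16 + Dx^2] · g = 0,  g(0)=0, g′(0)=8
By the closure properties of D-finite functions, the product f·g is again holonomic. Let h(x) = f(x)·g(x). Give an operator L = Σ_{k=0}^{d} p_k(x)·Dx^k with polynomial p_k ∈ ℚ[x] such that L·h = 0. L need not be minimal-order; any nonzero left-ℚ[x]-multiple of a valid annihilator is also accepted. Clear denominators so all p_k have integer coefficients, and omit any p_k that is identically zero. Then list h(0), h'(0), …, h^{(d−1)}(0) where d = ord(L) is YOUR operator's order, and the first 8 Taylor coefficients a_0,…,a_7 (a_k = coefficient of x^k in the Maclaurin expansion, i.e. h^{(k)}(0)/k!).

L = (-768 + 6144·x + 77824·x^2 + 262144·x^3 + 262144·x^4) + (256 + 5120·x + 24576·x^2 + 32768·x^3)·Dx + (1280·x + 10752·x^2 + 32768·x^3 + 32768·x^4)·Dx^2 + (16 + 320·x + 1536·x^2 + 2048·x^3)·Dx^3 + (3 + 56·x + 368·x^2 + 1024·x^3 + 1024·x^4)·Dx^4  (order 4).
h: a_k = 0, 0, 128, -256, 1024/3, -4096/3, 45056/9, -253952/15, …
ICs: h(0) = 0, h′(0) = 0, h′′(0) = 256, h′′′(0) = -1536.

f: a_k = 0, 16, -32, 256/3, -256, 4096/5, -8192/3, 65536/7, …
g: a_k = 0, 8, 0, -64/3, 0, 256/15, 0, -2048/315, …
f·g: L₀ = L_f ⊗_s L_g, ord ≤ 2·2.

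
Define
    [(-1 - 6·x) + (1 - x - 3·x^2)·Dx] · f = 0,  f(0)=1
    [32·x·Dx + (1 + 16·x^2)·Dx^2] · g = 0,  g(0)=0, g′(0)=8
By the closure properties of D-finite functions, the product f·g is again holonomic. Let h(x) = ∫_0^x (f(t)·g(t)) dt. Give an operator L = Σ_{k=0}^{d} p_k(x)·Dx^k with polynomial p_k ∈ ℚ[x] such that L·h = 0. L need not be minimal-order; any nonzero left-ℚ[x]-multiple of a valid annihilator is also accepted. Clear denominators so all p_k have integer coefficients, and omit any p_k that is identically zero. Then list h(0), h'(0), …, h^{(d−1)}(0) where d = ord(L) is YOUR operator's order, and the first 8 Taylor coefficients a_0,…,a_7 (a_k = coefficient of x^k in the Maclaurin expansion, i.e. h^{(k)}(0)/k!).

L = (6 + 32·x + 288·x^2)·Dx + (2 - 20·x + 64·x^2 + 288·x^3)·Dx^2 + (-1 + x - 13·x^2 + 16·x^3 + 48·x^4)·Dx^3  (order 3).
h: a_k = 0, 0, 4, 8/3, -8/3, 8/3, 2932/45, 6464/105, …
ICs: h(0) = 0, h′(0) = 0, h′′(0) = 8.

f: a_k = 1, 1, 4, 7, 19, 40, 97, 217, …
g: a_k = 0, 8, 0, -128/3, 0, 2048/5, 0, -32768/7, …
f·g: L₀ = L_f ⊗_s L_g, ord ≤ 1·2.
Integrate: L := L₀·Dx.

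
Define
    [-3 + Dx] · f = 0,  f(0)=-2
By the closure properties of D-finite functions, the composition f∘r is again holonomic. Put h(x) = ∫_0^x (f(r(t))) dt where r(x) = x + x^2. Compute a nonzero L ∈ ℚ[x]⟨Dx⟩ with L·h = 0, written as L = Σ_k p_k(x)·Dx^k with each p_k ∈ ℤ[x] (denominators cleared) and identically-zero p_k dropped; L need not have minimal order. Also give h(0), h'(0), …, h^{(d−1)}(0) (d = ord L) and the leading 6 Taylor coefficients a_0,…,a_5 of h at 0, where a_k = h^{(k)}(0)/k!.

f: a_k = -2, -6, -9, -9, -27/4, -81/20, …
Substitute x→r, Dx→(1/r')Dx; clear ⇒ L₀.
Integrate: L := L₀·Dx.
L = (-3 - 6·x)·Dx + Dx^2  (order 2).
h: a_k = 0, -2, -3, -5, -27/4, -171/20, …
ICs: h(0) = 0, h′(0) = -2.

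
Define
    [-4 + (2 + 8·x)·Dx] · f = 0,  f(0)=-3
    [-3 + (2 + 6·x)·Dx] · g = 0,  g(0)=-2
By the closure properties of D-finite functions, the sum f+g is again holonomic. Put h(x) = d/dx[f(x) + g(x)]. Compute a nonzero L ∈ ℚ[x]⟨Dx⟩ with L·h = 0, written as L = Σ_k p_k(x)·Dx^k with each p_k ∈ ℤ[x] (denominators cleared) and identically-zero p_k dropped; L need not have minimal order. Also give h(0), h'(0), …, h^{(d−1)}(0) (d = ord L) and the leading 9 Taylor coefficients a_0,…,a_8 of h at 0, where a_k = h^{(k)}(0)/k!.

f: a_k = -3, -6, 6, -12, 30, -84, 252, -792, 2574, …
g: a_k = -2, -3, 9/4, -27/8, 405/64, -1701/128, 15309/512, -72171/1024, 2814669/16384, …
Sum ⇒ L₀ = lclm(L_f,L_g) in ℚ(x)⟨Dx⟩.
h=h₀': d/dx-closure on L₀ ⇒ L.
L = -18 + (-21 - 72·x)·Dx + (-2 - 14·x - 24·x^2)·Dx^2  (order 2).
h: a_k = -9, 33/2, -369/8, 2325/16, -62265/128, 432999/256, -6182253/1024, 44987085/2048, -2657005065/32768, …
ICs: h(0) = -9, h′(0) = 33/2.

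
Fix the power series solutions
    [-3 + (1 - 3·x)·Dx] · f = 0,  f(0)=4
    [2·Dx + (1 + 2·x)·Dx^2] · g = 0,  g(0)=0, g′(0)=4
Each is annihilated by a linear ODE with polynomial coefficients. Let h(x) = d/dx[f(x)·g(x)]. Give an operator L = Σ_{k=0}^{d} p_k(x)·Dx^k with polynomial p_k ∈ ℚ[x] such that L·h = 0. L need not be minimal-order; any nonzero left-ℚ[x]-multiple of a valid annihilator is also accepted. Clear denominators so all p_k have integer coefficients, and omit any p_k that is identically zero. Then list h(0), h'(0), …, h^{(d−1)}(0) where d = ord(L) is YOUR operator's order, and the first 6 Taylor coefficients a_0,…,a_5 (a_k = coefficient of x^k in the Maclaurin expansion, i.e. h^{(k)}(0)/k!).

f: a_k = 4, 12, 36, 108, 324, 972, …
g: a_k = 0, 4, -4, 16/3, -8, 64/5, …
f·g: L₀ = L_f ⊗_s L_g, ord ≤ 1·2.
h=h₀': d/dx-closure on L₀ ⇒ L.
L = 24 + (5 + 30·x)·Dx + (-1 + x + 6·x^2)·Dx^2  (order 2).
h: a_k = 16, 64, 352, 1280, 5056, 88448/5, …
ICs: h(0) = 16, h′(0) = 64.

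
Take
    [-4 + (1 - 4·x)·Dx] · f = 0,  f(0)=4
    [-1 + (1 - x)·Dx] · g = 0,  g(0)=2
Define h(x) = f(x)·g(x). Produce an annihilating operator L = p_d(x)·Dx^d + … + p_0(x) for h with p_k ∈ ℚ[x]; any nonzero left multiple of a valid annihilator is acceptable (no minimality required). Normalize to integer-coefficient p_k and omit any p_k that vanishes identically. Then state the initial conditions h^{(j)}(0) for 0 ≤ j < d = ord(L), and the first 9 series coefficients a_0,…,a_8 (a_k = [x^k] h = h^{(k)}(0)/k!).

f: a_k = 4, 16, 64, 256, 1024, 4096, 16384, 65536, 262144, …
g: a_k = 2, 2, 2, 2, 2, 2, 2, 2, 2, …
L₀ := L_f ⊗_s L_g (sym. prod.), ord ≤ 1.
L = (-5 + 8·x) + (1 - 5·x + 4·x^2)·Dx  (order 1).
h: a_k = 8, 40, 168, 680, 2728, 10920, 43688, 174760, 699048, …
ICs: h(0) = 8.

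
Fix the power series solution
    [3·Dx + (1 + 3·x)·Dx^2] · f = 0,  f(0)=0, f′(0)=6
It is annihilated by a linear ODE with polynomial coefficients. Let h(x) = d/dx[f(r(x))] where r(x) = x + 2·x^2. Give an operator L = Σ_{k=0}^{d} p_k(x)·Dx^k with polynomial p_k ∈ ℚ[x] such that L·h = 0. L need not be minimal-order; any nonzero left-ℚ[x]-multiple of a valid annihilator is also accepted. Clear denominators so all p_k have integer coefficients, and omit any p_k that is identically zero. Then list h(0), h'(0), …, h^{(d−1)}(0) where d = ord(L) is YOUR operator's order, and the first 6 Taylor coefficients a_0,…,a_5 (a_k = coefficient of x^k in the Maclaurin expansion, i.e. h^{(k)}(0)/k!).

L = (-1 + 12·x + 24·x^2) + (1 + 7·x + 18·x^2 + 24·x^3)·Dx  (order 1).
h: a_k = 6, 6, -54, 126, -54, -594, …
ICs: h(0) = 6.

f: a_k = 0, 6, -9, 18, -81/2, 486/5, …
Change of var in L_f (x↦r) gives L₀.
h₀' ⇒ L via d/dx closure of L₀.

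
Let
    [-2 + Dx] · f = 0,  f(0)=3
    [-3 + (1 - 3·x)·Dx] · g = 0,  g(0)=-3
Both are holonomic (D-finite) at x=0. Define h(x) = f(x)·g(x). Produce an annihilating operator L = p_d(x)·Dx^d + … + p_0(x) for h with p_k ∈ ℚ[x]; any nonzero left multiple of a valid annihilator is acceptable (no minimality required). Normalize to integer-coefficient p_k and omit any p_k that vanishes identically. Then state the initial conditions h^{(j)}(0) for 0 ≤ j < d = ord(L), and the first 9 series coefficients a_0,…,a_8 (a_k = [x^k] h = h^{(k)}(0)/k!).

f: a_k = 3, 6, 6, 4, 2, 4/5, 4/15, 8/105, 2/105, …
g: a_k = -3, -9, -27, -81, -243, -729, -2187, -6561, -19683, …
L₀ := L_f ⊗_s L_g (sym. prod.), ord ≤ 1.
L = (5 - 6·x) + (-1 + 3·x)·Dx  (order 1).
h: a_k = -9, -45, -153, -471, -1419, -21297/5, -12779, -1341803/35, -4025411/35, …
ICs: h(0) = -9.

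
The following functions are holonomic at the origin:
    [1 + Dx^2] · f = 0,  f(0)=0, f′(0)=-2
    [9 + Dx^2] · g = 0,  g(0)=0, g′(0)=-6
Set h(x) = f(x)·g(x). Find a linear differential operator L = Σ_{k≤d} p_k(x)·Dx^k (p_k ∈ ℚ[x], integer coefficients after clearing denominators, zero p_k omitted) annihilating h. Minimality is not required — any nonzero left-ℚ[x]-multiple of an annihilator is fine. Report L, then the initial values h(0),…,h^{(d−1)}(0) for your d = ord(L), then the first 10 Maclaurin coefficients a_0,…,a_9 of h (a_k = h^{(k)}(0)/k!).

f: a_k = 0, -2, 0, 1/3, 0, -1/60, 0, 1/2520, 0, -1/181440, …
g: a_k = 0, -6, 0, 9, 0, -81/20, 0, 243/280, 0, -243/2240, …
f·g: L₀ = L_f ⊗_s L_g, ord ≤ 2·2.
L = 64 + 20·Dx^2 + Dx^4  (order 4).
h: a_k = 0, 0, 12, 0, -20, 0, 56/5, 0, -68/21, 0, …
ICs: h(0) = 0, h′(0) = 0, h′′(0) = 24, h′′′(0) = 0.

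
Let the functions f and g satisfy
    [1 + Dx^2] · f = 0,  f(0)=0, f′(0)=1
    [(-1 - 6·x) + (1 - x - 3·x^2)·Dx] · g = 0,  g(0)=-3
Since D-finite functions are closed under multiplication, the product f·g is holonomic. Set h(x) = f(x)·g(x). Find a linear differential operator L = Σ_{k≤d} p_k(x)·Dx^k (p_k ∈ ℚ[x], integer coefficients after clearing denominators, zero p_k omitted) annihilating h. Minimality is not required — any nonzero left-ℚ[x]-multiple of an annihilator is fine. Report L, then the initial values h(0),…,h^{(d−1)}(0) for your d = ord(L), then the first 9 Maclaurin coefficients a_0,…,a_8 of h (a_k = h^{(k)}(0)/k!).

L = (5 + x + 3·x^2) + (2 + 12·x)·Dx + (-1 + x + 3·x^2)·Dx^2  (order 2).
h: a_k = 0, -3, -3, -23/2, -41/2, -2201/40, -4661/40, -473087/1680, -1060373/1680, …
ICs: h(0) = 0, h′(0) = -3.

f: a_k = 0, 1, 0, -1/6, 0, 1/120, 0, -1/5040, 0, …
g: a_k = -3, -3, -12, -21, -57, -120, -291, -651, -1524, …
Sym-product of L_f,L_g gives L₀ (≤ ord 2).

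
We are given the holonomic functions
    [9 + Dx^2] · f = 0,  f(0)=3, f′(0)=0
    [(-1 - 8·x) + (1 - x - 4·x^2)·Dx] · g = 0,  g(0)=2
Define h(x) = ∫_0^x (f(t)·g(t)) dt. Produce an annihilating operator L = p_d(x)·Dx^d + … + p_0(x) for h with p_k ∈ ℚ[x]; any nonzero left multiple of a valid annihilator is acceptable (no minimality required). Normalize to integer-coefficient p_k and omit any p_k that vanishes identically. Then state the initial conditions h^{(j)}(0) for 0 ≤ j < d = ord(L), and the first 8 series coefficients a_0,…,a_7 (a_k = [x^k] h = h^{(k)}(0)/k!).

f: a_k = 3, 0, -27/2, 0, 81/8, 0, -243/80, 0, …
g: a_k = 2, 2, 10, 18, 58, 130, 362, 882, …
f·g: L₀ = L_f ⊗_s L_g, ord ≤ 2·1.
h=∫₀ˣh₀: take L = L₀·Dx.
L = (-1 + 9·x + 36·x^2)·Dx + (2 + 16·x)·Dx^2 + (-1 + x + 4·x^2)·Dx^3  (order 3).
h: a_k = 0, 6, 3, 1, 27/4, 237/20, 223/8, 15927/280, …
ICs: h(0) = 0, h′(0) = 6, h′′(0) = 6.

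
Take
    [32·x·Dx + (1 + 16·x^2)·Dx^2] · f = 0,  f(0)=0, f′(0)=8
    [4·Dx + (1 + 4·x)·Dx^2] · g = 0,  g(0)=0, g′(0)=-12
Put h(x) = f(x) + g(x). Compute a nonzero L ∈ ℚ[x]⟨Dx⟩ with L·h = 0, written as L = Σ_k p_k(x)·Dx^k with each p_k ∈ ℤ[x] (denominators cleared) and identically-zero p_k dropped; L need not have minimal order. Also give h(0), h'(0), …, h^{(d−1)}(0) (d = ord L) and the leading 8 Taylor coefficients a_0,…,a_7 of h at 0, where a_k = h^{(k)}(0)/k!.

L = (-32 - 384·x + 1536·x^2 + 2048·x^3)·Dx + (-16 - 64·x + 3072·x^3 + 4096·x^4)·Dx^2 + (-1 + 4·x + 32·x^2 + 128·x^3 + 768·x^4 + 1024·x^5)·Dx^3  (order 3).
h: a_k = 0, -4, 24, -320/3, 192, -1024/5, 2048, -81920/7, …
ICs: h(0) = 0, h′(0) = -4, h′′(0) = 48.

f: a_k = 0, 8, 0, -128/3, 0, 2048/5, 0, -32768/7, …
g: a_k = 0, -12, 24, -64, 192, -3072/5, 2048, -49152/7, …
f+g: L₀ = lclm(L_f,L_g), ord ≤ 2+2.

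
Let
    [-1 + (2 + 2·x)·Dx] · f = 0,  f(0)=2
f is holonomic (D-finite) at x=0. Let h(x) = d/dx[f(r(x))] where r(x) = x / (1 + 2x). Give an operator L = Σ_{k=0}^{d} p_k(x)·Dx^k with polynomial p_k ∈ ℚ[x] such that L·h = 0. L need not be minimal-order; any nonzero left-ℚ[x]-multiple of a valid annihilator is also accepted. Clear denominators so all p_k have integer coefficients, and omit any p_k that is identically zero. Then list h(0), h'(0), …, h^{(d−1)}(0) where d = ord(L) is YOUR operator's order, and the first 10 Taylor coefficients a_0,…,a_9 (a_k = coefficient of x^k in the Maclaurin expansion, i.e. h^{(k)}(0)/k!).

L = (-9 - 24·x) + (-2 - 10·x - 12·x^2)·Dx  (order 1).
h: a_k = 1, -9/2, 123/8, -757/16, 17715/128, -100935/256, 1134735/1024, -6340365/2048, 283019715/32768, -1581400435/65536, …
ICs: h(0) = 1.

f: a_k = 2, 1, -1/4, 1/8, -5/64, 7/128, -21/512, 33/1024, -429/16384, 715/32768, …
h₀=f(r): pull back L_f along r ⇒ L₀.
Differentiate: ansatz ord ≤ ord L₀ ⇒ L.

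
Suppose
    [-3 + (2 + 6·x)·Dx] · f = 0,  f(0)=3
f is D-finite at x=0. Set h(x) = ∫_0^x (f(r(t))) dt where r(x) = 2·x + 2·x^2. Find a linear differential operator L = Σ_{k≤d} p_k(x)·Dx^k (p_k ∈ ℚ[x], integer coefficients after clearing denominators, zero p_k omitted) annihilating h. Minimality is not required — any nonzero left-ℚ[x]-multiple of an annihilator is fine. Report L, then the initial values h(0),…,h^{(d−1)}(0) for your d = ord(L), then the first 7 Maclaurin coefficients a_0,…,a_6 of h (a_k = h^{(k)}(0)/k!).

f: a_k = 3, 9/2, -27/8, 81/16, -1215/128, 5103/256, -45927/1024, …
Substitute x→r, Dx→(1/r')Dx; clear ⇒ L₀.
h=∫₀ˣh₀: take L = L₀·Dx.
L = (-3 - 6·x)·Dx + (1 + 6·x + 6·x^2)·Dx^2  (order 2).
h: a_k = 0, 3, 9/2, -3/2, 27/8, -351/40, 405/16, …
ICs: h(0) = 0, h′(0) = 3.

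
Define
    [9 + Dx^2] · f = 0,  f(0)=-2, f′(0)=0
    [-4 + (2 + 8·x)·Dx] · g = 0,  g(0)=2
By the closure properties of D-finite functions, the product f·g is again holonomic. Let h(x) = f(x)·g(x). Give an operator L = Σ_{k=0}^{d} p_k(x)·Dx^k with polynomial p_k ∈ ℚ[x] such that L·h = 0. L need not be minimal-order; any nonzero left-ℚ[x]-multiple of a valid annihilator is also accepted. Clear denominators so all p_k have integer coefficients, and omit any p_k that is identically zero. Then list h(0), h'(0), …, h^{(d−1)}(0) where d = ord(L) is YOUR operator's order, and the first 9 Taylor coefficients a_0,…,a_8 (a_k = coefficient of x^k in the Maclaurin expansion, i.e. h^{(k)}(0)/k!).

f: a_k = -2, 0, 9, 0, -27/4, 0, 81/40, 0, -729/2240, …
g: a_k = 2, 4, -4, 8, -20, 56, -168, 528, -1716, …
h₀=f·g: eliminate ⇒ L₀, order ≤ 2·1.
L = (21 + 72·x + 144·x^2) + (-4 - 16·x)·Dx + (1 + 8·x + 16·x^2)·Dx^2  (order 2).
h: a_k = -4, -8, 26, 20, -19/2, -67, 3741/20, -5979/10, 2291799/1120, …
ICs: h(0) = -4, h′(0) = -8.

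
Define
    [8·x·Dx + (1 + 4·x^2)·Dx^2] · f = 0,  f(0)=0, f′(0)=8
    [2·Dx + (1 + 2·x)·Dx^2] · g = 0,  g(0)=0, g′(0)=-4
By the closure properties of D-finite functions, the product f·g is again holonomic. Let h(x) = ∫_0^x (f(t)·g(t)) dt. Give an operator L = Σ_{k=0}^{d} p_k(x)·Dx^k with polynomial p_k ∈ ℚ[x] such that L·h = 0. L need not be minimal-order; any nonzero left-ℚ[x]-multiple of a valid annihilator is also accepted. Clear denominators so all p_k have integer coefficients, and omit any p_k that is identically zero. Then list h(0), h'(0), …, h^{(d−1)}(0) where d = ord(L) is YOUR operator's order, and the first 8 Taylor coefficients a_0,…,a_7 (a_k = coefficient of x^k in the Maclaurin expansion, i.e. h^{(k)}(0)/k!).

L = (192 + 704·x + 2560·x^2 + 9984·x^3 + 15360·x^4 + 13312·x^5 + 4096·x^7)·Dx^2 + (72 + 992·x + 4928·x^2 + 15488·x^3 + 34816·x^4 + 47616·x^5 + 35840·x^6 + 6144·x^7 + 14336·x^8)·Dx^3 + (24 + 256·x + 1536·x^2 + 4992·x^3 + 11520·x^4 + 19968·x^5 + 24576·x^6 + 18432·x^7 + 6144·x^8 + 8192·x^9)·Dx^4 + (5 + 36·x + 148·x^2 + 448·x^3 + 1056·x^4 + 1920·x^5 + 2688·x^6 + 3072·x^7 + 2304·x^8 + 1024·x^9 + 1024·x^10)·Dx^5  (order 5).
h: a_k = 0, 0, 0, -32/3, 8, 0, 32/9, -6656/315, …
ICs: h(0) = 0, h′(0) = 0, h′′(0) = 0, h′′′(0) = -64, h′′′′(0) = 192.

f: a_k = 0, 8, 0, -32/3, 0, 128/5, 0, -512/7, …
g: a_k = 0, -4, 4, -16/3, 8, -64/5, 64/3, -256/7, …
h₀=f·g: eliminate ⇒ L₀, order ≤ 2·2.
h=∫₀ˣh₀: take L = L₀·Dx.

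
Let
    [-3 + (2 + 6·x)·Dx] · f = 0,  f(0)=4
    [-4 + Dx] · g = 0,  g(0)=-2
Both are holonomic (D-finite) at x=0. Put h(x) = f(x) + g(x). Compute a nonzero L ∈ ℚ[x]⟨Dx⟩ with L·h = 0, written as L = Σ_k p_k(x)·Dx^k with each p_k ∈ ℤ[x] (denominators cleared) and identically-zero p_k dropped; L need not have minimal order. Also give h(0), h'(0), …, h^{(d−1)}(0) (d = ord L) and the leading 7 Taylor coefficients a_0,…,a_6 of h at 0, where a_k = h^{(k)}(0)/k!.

L = (132 + 288·x) + (-73 - 384·x - 576·x^2)·Dx + (10 + 78·x + 144·x^2)·Dx^2  (order 2).
h: a_k = 2, -2, -41/2, -175/12, -3263/96, 9131/960, -819977/11520, …
ICs: h(0) = 2, h′(0) = -2.

f: a_k = 4, 6, -9/2, 27/4, -405/32, 1701/64, -15309/256, …
g: a_k = -2, -8, -16, -64/3, -64/3, -256/15, -512/45, …
h₀=f+g: left-lcm gives L₀, ord ≤ 2.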